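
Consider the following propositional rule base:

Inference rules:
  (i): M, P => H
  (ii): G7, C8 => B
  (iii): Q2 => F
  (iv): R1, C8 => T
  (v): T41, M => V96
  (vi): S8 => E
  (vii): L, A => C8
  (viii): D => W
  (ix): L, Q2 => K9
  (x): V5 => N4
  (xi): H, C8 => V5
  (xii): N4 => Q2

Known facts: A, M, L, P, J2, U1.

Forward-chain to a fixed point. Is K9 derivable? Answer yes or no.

Round 1: (i) [M, P => H]; (vii) [L, A => C8]. Adds H, C8.
Round 2: (xi) [H, C8 => V5]. Adds V5.
Round 3: (x) [V5 => N4]. Adds N4.
Round 4: (xii) [N4 => Q2]. Adds Q2.
Round 5: (iii) [Q2 => F]; (ix) [L, Q2 => K9]. Adds F, K9.
K9 appears in round 5, so it is derivable.

yes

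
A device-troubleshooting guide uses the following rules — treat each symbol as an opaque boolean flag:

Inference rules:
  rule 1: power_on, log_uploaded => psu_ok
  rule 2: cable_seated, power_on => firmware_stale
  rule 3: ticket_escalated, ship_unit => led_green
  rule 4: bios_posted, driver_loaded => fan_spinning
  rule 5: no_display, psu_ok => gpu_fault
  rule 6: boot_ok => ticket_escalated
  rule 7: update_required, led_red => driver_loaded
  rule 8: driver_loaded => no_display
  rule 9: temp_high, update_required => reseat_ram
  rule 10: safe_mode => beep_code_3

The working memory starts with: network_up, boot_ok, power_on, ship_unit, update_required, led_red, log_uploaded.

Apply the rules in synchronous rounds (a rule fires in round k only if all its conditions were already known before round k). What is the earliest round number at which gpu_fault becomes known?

3

Round 1 — rule 1, rule 6, rule 7, derive psu_ok, ticket_escalated, driver_loaded.
Round 2 — rule 3, rule 8, derive led_green, no_display.
Round 3 — rule 5, derive gpu_fault.
gpu_fault first appears in round 3.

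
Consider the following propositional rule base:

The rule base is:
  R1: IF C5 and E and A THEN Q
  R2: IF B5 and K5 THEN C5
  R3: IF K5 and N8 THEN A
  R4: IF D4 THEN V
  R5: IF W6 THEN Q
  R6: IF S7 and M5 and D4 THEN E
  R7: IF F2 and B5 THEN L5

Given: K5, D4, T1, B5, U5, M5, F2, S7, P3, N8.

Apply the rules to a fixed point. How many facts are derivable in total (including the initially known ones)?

Round 1: R2 [IF B5 and K5 THEN C5]; R3 [IF K5 and N8 THEN A]; R4 [IF D4 THEN V]; R6 [IF S7 and M5 and D4 THEN E]; R7 [IF F2 and B5 THEN L5]. Adds C5, A, V, E, L5.
Round 2: R1 [IF C5 and E and A THEN Q]. Adds Q.
Closure: {A, B5, C5, D4, E, F2, K5, L5, M5, N8, P3, Q, S7, T1, U5, V} — 16 facts.

16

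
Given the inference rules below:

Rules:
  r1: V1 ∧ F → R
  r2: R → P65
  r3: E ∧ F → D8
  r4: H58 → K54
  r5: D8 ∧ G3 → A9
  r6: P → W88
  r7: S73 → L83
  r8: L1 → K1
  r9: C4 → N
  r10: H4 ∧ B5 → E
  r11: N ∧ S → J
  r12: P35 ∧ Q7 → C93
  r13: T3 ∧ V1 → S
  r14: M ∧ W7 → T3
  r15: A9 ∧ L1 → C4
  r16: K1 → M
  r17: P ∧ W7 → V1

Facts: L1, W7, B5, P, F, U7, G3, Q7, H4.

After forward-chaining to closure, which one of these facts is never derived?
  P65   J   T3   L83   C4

[1] r6 [P → W88]; r8 [L1 → K1]; r10 [H4 ∧ B5 → E]; r17 [P ∧ W7 → V1]. ⇒ new: W88, K1, E, V1.
[2] r1 [V1 ∧ F → R]; r3 [E ∧ F → D8]; r16 [K1 → M]. ⇒ new: R, D8, M.
[3] r2 [R → P65]; r5 [D8 ∧ G3 → A9]; r14 [M ∧ W7 → T3]. ⇒ new: P65, A9, T3.
[4] r13 [T3 ∧ V1 → S]; r15 [A9 ∧ L1 → C4]. ⇒ new: S, C4.
[5] r9 [C4 → N]. ⇒ new: N.
[6] r11 [N ∧ S → J]. ⇒ new: J.
Derived: P65 (round 3), J (round 6), T3 (round 3), C4 (round 4). L83 never appears in any round.

L83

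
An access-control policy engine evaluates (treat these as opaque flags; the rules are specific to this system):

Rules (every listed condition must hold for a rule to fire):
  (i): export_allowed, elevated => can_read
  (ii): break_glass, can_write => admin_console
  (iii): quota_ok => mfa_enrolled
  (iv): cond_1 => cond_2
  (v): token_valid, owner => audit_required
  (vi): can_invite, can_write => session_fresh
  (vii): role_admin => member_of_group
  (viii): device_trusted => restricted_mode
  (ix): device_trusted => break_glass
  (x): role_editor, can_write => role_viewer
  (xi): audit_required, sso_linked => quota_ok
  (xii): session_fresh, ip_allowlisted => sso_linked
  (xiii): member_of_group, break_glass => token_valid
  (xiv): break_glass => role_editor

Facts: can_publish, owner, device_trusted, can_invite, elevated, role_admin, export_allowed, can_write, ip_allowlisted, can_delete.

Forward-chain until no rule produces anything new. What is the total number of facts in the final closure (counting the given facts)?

23

Round 1 — (i), (vi), (vii), (viii), (ix), derive can_read, session_fresh, member_of_group, restricted_mode, break_glass.
Round 2 — (ii), (xii), (xiii), (xiv), derive admin_console, sso_linked, token_valid, role_editor.
Round 3 — (v), (x), derive audit_required, role_viewer.
Round 4 — (xi), derive quota_ok.
Round 5 — (iii), derive mfa_enrolled.
Closure: {admin_console, audit_required, break_glass, can_delete, can_invite, can_publish, can_read, can_write, device_trusted, elevated, export_allowed, ip_allowlisted, member_of_group, mfa_enrolled, owner, quota_ok, restricted_mode, role_admin, role_editor, role_viewer, session_fresh, sso_linked, token_valid} — 23 facts.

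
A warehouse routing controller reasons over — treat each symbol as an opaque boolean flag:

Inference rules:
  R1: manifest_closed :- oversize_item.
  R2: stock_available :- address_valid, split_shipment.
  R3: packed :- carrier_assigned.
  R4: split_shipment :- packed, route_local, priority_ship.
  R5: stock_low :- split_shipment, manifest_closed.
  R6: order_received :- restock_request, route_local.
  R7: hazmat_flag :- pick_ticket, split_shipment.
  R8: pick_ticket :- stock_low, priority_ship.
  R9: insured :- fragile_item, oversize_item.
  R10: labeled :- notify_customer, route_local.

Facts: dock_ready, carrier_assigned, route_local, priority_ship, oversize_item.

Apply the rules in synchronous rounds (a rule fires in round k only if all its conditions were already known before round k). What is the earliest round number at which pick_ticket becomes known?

Round 1: R1 [manifest_closed :- oversize_item.]; R3 [packed :- carrier_assigned.]. Adds manifest_closed, packed.
Round 2: R4 [split_shipment :- packed, route_local, priority_ship.]. Adds split_shipment.
Round 3: R5 [stock_low :- split_shipment, manifest_closed.]. Adds stock_low.
Round 4: R8 [pick_ticket :- stock_low, priority_ship.]. Adds pick_ticket.
pick_ticket first appears in round 4.

4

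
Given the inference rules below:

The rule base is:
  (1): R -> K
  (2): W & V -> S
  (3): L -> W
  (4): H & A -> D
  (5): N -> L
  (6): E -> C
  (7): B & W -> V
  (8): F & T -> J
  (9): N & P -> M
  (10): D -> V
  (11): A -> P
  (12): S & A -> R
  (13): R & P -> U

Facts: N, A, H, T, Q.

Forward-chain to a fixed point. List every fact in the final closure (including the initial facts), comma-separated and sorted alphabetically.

A, D, H, K, L, M, N, P, Q, R, S, T, U, V, W

Round 1: (4) [H & A -> D]; (5) [N -> L]; (11) [A -> P]. Adds D, L, P.
Round 2: (3) [L -> W]; (9) [N & P -> M]; (10) [D -> V]. Adds W, M, V.
Round 3: (2) [W & V -> S]. Adds S.
Round 4: (12) [S & A -> R]. Adds R.
Round 5: (1) [R -> K]; (13) [R & P -> U]. Adds K, U.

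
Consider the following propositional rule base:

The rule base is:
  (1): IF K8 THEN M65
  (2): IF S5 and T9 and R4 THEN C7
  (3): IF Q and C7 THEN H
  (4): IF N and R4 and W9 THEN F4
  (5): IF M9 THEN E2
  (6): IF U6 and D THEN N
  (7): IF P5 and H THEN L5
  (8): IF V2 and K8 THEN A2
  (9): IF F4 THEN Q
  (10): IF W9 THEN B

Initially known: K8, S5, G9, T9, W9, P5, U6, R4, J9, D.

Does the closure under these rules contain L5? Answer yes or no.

yes

Round 1: (1) [IF K8 THEN M65]; (2) [IF S5 and T9 and R4 THEN C7]; (6) [IF U6 and D THEN N]; (10) [IF W9 THEN B]. Adds M65, C7, N, B.
Round 2: (4) [IF N and R4 and W9 THEN F4]. Adds F4.
Round 3: (9) [IF F4 THEN Q]. Adds Q.
Round 4: (3) [IF Q and C7 THEN H]. Adds H.
Round 5: (7) [IF P5 and H THEN L5]. Adds L5.
L5 appears in round 5, so it is derivable.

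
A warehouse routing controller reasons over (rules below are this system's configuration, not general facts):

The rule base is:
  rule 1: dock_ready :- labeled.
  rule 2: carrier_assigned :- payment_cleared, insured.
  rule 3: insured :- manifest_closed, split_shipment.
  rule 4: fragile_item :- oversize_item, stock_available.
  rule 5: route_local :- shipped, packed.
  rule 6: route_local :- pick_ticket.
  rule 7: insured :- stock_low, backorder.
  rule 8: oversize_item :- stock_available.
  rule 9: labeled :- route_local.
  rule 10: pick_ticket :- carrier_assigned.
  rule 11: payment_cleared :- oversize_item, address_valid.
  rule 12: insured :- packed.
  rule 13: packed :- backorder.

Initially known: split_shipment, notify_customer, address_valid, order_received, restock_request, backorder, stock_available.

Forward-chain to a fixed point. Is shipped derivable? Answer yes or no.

no

[1] rule 8 [oversize_item :- stock_available.]; rule 13 [packed :- backorder.]. ⇒ new: oversize_item, packed.
[2] rule 4 [fragile_item :- oversize_item, stock_available.]; rule 11 [payment_cleared :- oversize_item, address_valid.]; rule 12 [insured :- packed.]. ⇒ new: fragile_item, payment_cleared, insured.
[3] rule 2 [carrier_assigned :- payment_cleared, insured.]. ⇒ new: carrier_assigned.
[4] rule 10 [pick_ticket :- carrier_assigned.]. ⇒ new: pick_ticket.
[5] rule 6 [route_local :- pick_ticket.]. ⇒ new: route_local.
[6] rule 9 [labeled :- route_local.]. ⇒ new: labeled.
[7] rule 1 [dock_ready :- labeled.]. ⇒ new: dock_ready.
Fixed point reached. No rule has shipped as a consequent, and it is not given.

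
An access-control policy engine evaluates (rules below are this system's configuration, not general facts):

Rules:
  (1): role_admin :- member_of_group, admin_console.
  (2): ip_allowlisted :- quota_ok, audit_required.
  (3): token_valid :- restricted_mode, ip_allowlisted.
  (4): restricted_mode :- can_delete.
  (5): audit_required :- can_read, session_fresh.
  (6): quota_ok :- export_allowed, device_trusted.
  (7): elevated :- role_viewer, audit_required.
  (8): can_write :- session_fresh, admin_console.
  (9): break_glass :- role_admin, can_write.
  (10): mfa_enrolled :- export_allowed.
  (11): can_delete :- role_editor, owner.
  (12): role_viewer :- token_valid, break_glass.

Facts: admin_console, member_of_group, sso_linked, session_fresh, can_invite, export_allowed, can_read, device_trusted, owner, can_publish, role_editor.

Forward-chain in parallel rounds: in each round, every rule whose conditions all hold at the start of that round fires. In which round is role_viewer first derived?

[1] (1) [role_admin :- member_of_group, admin_console.]; (5) [audit_required :- can_read, session_fresh.]; (6) [quota_ok :- export_allowed, device_trusted.]; (8) [can_write :- session_fresh, admin_console.]; (10) [mfa_enrolled :- export_allowed.]; (11) [can_delete :- role_editor, owner.]. ⇒ new: role_admin, audit_required, quota_ok, can_write, mfa_enrolled, can_delete.
[2] (2) [ip_allowlisted :- quota_ok, audit_required.]; (4) [restricted_mode :- can_delete.]; (9) [break_glass :- role_admin, can_write.]. ⇒ new: ip_allowlisted, restricted_mode, break_glass.
[3] (3) [token_valid :- restricted_mode, ip_allowlisted.]. ⇒ new: token_valid.
[4] (12) [role_viewer :- token_valid, break_glass.]. ⇒ new: role_viewer.
role_viewer first appears in round 4.

4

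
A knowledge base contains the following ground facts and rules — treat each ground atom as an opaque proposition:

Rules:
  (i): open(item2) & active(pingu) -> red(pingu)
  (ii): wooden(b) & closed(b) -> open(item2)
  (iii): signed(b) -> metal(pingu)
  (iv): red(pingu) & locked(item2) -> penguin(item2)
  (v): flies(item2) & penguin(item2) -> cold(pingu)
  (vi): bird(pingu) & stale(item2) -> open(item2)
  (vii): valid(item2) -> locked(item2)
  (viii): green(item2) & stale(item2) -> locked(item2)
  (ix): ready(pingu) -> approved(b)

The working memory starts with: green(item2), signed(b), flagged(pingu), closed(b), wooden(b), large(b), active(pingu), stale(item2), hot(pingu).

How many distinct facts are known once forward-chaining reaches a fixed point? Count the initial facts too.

[1] (ii) [wooden(b) & closed(b) -> open(item2)]; (iii) [signed(b) -> metal(pingu)]; (viii) [green(item2) & stale(item2) -> locked(item2)]. ⇒ new: open(item2), metal(pingu), locked(item2).
[2] (i) [open(item2) & active(pingu) -> red(pingu)]. ⇒ new: red(pingu).
[3] (iv) [red(pingu) & locked(item2) -> penguin(item2)]. ⇒ new: penguin(item2).
Closure: {active(pingu), closed(b), flagged(pingu), green(item2), hot(pingu), large(b), locked(item2), metal(pingu), open(item2), penguin(item2), red(pingu), signed(b), stale(item2), wooden(b)} — 14 facts.

14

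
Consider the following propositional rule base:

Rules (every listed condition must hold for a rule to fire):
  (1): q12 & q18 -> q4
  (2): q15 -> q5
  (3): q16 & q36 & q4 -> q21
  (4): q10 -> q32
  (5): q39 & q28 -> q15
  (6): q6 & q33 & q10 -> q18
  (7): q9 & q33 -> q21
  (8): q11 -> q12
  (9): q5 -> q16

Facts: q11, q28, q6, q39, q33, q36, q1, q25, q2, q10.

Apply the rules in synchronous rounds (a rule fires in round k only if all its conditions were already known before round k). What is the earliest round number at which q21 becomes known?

Round 1 — (4), (5), (6), (8), derive q32, q15, q18, q12.
Round 2 — (1), (2), derive q4, q5.
Round 3 — (9), derive q16.
Round 4 — (3), derive q21.
q21 first appears in round 4.

4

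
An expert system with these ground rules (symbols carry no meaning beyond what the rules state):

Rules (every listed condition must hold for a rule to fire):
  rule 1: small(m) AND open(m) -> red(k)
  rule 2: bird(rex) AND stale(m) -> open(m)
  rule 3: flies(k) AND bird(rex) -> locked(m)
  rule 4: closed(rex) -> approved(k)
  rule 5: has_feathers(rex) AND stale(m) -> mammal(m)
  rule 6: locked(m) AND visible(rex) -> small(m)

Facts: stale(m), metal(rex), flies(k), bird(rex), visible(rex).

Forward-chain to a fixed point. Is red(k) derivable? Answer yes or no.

yes

Round 1 — rule 2, rule 3, derive open(m), locked(m).
Round 2 — rule 6, derive small(m).
Round 3 — rule 1, derive red(k).
red(k) appears in round 3, so it is derivable.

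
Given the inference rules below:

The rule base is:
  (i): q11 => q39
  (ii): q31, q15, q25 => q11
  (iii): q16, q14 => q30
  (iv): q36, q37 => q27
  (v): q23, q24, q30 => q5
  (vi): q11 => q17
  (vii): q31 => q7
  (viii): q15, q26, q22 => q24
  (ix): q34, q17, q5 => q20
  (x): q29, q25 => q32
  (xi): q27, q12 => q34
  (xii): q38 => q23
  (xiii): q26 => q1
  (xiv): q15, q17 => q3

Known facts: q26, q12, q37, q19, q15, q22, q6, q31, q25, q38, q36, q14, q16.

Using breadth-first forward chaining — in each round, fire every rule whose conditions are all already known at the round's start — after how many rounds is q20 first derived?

3

Round 1 — (ii), (iii), (iv), (vii), (viii), (xii), (xiii), derive q11, q30, q27, q7, q24, q23, q1.
Round 2 — (i), (v), (vi), (xi), derive q39, q5, q17, q34.
Round 3 — (ix), (xiv), derive q20, q3.
q20 first appears in round 3.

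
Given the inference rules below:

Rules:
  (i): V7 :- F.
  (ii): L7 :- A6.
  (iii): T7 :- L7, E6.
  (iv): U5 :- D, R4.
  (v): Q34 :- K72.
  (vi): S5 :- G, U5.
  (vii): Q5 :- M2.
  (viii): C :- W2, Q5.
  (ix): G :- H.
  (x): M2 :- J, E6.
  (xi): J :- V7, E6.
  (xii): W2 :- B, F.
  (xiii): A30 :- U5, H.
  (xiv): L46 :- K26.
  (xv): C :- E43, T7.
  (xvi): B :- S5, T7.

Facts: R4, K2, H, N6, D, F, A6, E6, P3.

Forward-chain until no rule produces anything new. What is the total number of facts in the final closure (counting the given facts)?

[1] (i) [V7 :- F.]; (ii) [L7 :- A6.]; (iv) [U5 :- D, R4.]; (ix) [G :- H.]. ⇒ new: V7, L7, U5, G.
[2] (iii) [T7 :- L7, E6.]; (vi) [S5 :- G, U5.]; (xi) [J :- V7, E6.]; (xiii) [A30 :- U5, H.]. ⇒ new: T7, S5, J, A30.
[3] (x) [M2 :- J, E6.]; (xvi) [B :- S5, T7.]. ⇒ new: M2, B.
[4] (vii) [Q5 :- M2.]; (xii) [W2 :- B, F.]. ⇒ new: Q5, W2.
[5] (viii) [C :- W2, Q5.]. ⇒ new: C.
Closure: {A30, A6, B, C, D, E6, F, G, H, J, K2, L7, M2, N6, P3, Q5, R4, S5, T7, U5, V7, W2} — 22 facts.

22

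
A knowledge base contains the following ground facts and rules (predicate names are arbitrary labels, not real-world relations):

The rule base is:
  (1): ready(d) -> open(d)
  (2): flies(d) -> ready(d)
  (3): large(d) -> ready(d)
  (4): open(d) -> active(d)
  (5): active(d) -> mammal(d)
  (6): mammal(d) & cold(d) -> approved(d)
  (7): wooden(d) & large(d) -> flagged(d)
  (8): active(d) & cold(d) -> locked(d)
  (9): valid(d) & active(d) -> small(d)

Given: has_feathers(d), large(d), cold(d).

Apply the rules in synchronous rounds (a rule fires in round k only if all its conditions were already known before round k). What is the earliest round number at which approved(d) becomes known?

5

Round 1: (3) [large(d) -> ready(d)]. New: ready(d).
Round 2: (1) [ready(d) -> open(d)]. New: open(d).
Round 3: (4) [open(d) -> active(d)]. New: active(d).
Round 4: (5) [active(d) -> mammal(d)]; (8) [active(d) & cold(d) -> locked(d)]. New: mammal(d), locked(d).
Round 5: (6) [mammal(d) & cold(d) -> approved(d)]. New: approved(d).
approved(d) first appears in round 5.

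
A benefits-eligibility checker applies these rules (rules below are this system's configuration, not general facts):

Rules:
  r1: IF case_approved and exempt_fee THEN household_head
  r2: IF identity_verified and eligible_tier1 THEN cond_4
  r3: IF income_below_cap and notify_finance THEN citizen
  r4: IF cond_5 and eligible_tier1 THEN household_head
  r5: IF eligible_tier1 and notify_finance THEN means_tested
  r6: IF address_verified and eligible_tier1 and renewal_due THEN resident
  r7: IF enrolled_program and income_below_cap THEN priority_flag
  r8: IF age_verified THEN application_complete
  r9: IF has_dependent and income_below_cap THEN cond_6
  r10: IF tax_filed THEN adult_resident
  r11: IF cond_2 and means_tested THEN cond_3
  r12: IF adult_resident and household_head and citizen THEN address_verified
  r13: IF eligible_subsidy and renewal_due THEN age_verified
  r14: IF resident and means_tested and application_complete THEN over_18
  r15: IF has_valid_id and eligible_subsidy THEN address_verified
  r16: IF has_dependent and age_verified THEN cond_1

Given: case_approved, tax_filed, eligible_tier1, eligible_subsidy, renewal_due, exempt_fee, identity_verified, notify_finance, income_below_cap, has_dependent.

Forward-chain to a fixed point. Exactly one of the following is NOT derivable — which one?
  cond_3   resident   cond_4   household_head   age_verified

cond_3

Round 1 — r1, r2, r3, r5, r9, r10, r13, derive household_head, cond_4, citizen, means_tested, cond_6, adult_resident, age_verified.
Round 2 — r8, r12, r16, derive application_complete, address_verified, cond_1.
Round 3 — r6, derive resident.
Round 4 — r14, derive over_18.
Derived: resident (round 3), cond_4 (round 1), age_verified (round 1), household_head (round 1). cond_3 never appears in any round.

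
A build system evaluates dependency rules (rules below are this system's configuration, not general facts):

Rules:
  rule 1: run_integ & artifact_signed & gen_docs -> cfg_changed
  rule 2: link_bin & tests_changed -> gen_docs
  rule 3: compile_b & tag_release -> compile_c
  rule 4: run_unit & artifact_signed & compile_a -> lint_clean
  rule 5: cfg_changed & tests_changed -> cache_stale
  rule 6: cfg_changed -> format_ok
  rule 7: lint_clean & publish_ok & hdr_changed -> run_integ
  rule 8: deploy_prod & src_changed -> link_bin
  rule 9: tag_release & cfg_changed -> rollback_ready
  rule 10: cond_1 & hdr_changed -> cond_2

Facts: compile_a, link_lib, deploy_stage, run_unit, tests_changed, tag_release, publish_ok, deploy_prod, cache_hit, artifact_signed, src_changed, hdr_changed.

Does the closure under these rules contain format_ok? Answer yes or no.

Round 1 — rule 4, rule 8, derive lint_clean, link_bin.
Round 2 — rule 2, rule 7, derive gen_docs, run_integ.
Round 3 — rule 1, derive cfg_changed.
Round 4 — rule 5, rule 6, rule 9, derive cache_stale, format_ok, rollback_ready.
format_ok appears in round 4, so it is derivable.

yes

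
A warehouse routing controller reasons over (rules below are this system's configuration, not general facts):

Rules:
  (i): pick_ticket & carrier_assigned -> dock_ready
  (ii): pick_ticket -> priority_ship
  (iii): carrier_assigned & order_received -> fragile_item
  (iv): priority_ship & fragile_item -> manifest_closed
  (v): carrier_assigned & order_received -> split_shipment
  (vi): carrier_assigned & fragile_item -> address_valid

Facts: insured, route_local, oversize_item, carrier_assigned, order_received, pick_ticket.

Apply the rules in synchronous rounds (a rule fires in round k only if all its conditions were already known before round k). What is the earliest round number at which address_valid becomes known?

2

[1] (i) [pick_ticket & carrier_assigned -> dock_ready]; (ii) [pick_ticket -> priority_ship]; (iii) [carrier_assigned & order_received -> fragile_item]; (v) [carrier_assigned & order_received -> split_shipment]. ⇒ new: dock_ready, priority_ship, fragile_item, split_shipment.
[2] (iv) [priority_ship & fragile_item -> manifest_closed]; (vi) [carrier_assigned & fragile_item -> address_valid]. ⇒ new: manifest_closed, address_valid.
address_valid first appears in round 2.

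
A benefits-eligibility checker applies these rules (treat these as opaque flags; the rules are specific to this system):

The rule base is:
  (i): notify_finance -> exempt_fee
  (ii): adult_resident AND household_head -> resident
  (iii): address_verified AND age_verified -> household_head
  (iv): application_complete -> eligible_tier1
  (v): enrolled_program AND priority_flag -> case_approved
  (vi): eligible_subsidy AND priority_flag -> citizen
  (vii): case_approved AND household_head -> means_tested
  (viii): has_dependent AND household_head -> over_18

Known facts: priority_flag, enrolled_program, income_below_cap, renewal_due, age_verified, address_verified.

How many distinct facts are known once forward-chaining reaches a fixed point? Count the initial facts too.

9

Round 1 fires (iii), (v), giving household_head, case_approved.
Round 2 fires (vii), giving means_tested.
Closure: {address_verified, age_verified, case_approved, enrolled_program, household_head, income_below_cap, means_tested, priority_flag, renewal_due} — 9 facts.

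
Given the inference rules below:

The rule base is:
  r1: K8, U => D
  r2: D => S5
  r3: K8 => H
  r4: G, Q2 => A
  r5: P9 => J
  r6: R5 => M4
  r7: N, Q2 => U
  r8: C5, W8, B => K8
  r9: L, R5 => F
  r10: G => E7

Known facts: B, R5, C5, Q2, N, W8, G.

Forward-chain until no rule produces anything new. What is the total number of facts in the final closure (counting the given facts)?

Round 1 — r4, r6, r7, r8, r10, derive A, M4, U, K8, E7.
Round 2 — r1, r3, derive D, H.
Round 3 — r2, derive S5.
Closure: {A, B, C5, D, E7, G, H, K8, M4, N, Q2, R5, S5, U, W8} — 15 facts.

15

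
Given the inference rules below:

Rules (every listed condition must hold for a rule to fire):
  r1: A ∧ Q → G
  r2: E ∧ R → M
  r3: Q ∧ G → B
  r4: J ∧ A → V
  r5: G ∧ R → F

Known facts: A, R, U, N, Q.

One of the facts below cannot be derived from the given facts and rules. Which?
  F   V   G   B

V

Round 1: r1 [A ∧ Q → G]. Adds G.
Round 2: r3 [Q ∧ G → B]; r5 [G ∧ R → F]. Adds B, F.
Derived: G (round 1), B (round 2), F (round 2). V never appears in any round.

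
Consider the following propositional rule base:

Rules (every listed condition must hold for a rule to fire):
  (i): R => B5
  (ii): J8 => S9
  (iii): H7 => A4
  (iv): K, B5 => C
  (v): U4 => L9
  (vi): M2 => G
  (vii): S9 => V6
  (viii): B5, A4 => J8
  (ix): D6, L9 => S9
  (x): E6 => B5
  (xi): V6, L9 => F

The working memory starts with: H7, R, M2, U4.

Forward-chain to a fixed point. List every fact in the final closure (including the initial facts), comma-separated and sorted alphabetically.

A4, B5, F, G, H7, J8, L9, M2, R, S9, U4, V6

Round 1: (i) [R => B5]; (iii) [H7 => A4]; (v) [U4 => L9]; (vi) [M2 => G]. New: B5, A4, L9, G.
Round 2: (viii) [B5, A4 => J8]. New: J8.
Round 3: (ii) [J8 => S9]. New: S9.
Round 4: (vii) [S9 => V6]. New: V6.
Round 5: (xi) [V6, L9 => F]. New: F.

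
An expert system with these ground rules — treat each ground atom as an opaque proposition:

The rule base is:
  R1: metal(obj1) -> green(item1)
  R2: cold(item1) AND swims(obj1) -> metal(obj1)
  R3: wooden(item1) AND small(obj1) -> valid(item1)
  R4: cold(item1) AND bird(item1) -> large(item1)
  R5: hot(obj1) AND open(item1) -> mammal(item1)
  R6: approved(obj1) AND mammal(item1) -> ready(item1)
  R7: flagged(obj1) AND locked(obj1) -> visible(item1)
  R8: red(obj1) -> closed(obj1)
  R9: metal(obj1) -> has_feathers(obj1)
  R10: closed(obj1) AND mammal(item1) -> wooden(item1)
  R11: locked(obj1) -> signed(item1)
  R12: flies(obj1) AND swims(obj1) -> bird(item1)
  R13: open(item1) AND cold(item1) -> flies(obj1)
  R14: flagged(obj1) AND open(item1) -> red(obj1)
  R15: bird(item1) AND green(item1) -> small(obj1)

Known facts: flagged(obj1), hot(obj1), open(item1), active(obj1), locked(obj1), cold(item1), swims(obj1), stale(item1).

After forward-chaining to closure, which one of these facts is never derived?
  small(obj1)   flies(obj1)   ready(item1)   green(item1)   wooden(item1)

Round 1 fires R2, R5, R7, R11, R13, R14, giving metal(obj1), mammal(item1), visible(item1), signed(item1), flies(obj1), red(obj1).
Round 2 fires R1, R8, R9, R12, giving green(item1), closed(obj1), has_feathers(obj1), bird(item1).
Round 3 fires R4, R10, R15, giving large(item1), wooden(item1), small(obj1).
Round 4 fires R3, giving valid(item1).
Derived: small(obj1) (round 3), wooden(item1) (round 3), flies(obj1) (round 1), green(item1) (round 2). ready(item1) never appears in any round.

ready(item1)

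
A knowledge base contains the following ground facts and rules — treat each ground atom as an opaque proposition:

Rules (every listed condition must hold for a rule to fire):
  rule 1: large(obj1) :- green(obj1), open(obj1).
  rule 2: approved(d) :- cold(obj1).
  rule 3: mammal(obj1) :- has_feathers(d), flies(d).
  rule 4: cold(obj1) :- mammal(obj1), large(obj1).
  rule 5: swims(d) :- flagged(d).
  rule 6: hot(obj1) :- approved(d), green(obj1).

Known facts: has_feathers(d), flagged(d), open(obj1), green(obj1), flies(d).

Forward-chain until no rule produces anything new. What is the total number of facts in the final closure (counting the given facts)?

11

[1] rule 1 [large(obj1) :- green(obj1), open(obj1).]; rule 3 [mammal(obj1) :- has_feathers(d), flies(d).]; rule 5 [swims(d) :- flagged(d).]. ⇒ new: large(obj1), mammal(obj1), swims(d).
[2] rule 4 [cold(obj1) :- mammal(obj1), large(obj1).]. ⇒ new: cold(obj1).
[3] rule 2 [approved(d) :- cold(obj1).]. ⇒ new: approved(d).
[4] rule 6 [hot(obj1) :- approved(d), green(obj1).]. ⇒ new: hot(obj1).
Closure: {approved(d), cold(obj1), flagged(d), flies(d), green(obj1), has_feathers(d), hot(obj1), large(obj1), mammal(obj1), open(obj1), swims(d)} — 11 facts.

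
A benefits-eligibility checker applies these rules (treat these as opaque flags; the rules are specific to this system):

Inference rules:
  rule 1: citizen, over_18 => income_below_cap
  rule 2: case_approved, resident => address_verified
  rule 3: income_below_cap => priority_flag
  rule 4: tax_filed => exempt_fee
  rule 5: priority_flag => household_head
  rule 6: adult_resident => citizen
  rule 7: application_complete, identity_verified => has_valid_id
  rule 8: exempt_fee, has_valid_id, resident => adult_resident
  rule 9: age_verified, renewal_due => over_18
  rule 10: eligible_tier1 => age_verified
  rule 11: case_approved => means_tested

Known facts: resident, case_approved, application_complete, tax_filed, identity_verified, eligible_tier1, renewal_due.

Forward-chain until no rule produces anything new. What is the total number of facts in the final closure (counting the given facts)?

18

Round 1 fires rule 2, rule 4, rule 7, rule 10, rule 11, giving address_verified, exempt_fee, has_valid_id, age_verified, means_tested.
Round 2 fires rule 8, rule 9, giving adult_resident, over_18.
Round 3 fires rule 6, giving citizen.
Round 4 fires rule 1, giving income_below_cap.
Round 5 fires rule 3, giving priority_flag.
Round 6 fires rule 5, giving household_head.
Closure: {address_verified, adult_resident, age_verified, application_complete, case_approved, citizen, eligible_tier1, exempt_fee, has_valid_id, household_head, identity_verified, income_below_cap, means_tested, over_18, priority_flag, renewal_due, resident, tax_filed} — 18 facts.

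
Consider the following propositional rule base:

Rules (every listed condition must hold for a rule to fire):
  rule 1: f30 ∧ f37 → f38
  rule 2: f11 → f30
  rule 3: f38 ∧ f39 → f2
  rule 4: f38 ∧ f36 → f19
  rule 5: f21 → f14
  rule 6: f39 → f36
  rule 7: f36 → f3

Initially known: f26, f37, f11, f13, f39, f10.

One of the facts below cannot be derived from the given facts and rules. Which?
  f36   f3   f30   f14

Round 1 — rule 2, rule 6, derive f30, f36.
Round 2 — rule 1, rule 7, derive f38, f3.
Round 3 — rule 3, rule 4, derive f2, f19.
Derived: f36 (round 1), f3 (round 2), f30 (round 1). f14 never appears in any round.

f14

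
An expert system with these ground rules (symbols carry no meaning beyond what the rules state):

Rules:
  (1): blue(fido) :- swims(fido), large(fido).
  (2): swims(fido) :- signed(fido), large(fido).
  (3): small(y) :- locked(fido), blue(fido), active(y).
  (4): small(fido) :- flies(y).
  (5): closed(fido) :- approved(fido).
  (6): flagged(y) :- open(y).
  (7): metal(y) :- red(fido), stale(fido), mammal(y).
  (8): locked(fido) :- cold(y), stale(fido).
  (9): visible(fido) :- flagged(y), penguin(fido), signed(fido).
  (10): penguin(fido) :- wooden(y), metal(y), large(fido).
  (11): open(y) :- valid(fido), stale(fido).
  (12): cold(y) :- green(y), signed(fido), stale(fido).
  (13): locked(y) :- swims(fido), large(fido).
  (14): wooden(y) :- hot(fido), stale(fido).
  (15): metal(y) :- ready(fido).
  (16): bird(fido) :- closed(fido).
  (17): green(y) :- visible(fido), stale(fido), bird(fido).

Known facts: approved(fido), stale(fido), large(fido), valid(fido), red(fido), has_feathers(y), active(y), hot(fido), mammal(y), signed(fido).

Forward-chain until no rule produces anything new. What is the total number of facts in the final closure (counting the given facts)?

25

Round 1: (2) [swims(fido) :- signed(fido), large(fido).]; (5) [closed(fido) :- approved(fido).]; (7) [metal(y) :- red(fido), stale(fido), mammal(y).]; (11) [open(y) :- valid(fido), stale(fido).]; (14) [wooden(y) :- hot(fido), stale(fido).]. Adds swims(fido), closed(fido), metal(y), open(y), wooden(y).
Round 2: (1) [blue(fido) :- swims(fido), large(fido).]; (6) [flagged(y) :- open(y).]; (10) [penguin(fido) :- wooden(y), metal(y), large(fido).]; (13) [locked(y) :- swims(fido), large(fido).]; (16) [bird(fido) :- closed(fido).]. Adds blue(fido), flagged(y), penguin(fido), locked(y), bird(fido).
Round 3: (9) [visible(fido) :- flagged(y), penguin(fido), signed(fido).]. Adds visible(fido).
Round 4: (17) [green(y) :- visible(fido), stale(fido), bird(fido).]. Adds green(y).
Round 5: (12) [cold(y) :- green(y), signed(fido), stale(fido).]. Adds cold(y).
Round 6: (8) [locked(fido) :- cold(y), stale(fido).]. Adds locked(fido).
Round 7: (3) [small(y) :- locked(fido), blue(fido), active(y).]. Adds small(y).
Closure: {active(y), approved(fido), bird(fido), blue(fido), closed(fido), cold(y), flagged(y), green(y), has_feathers(y), hot(fido), large(fido), locked(fido), locked(y), mammal(y), metal(y), open(y), penguin(fido), red(fido), signed(fido), small(y), stale(fido), swims(fido), valid(fido), visible(fido), wooden(y)} — 25 facts.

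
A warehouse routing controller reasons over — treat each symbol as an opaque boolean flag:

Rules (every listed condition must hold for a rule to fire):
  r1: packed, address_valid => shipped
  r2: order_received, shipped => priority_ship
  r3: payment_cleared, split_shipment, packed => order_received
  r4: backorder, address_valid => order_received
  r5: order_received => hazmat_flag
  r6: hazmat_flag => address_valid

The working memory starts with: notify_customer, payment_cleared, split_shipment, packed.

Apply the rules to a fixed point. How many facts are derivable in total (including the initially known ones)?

9

Round 1: r3 [payment_cleared, split_shipment, packed => order_received]. Adds order_received.
Round 2: r5 [order_received => hazmat_flag]. Adds hazmat_flag.
Round 3: r6 [hazmat_flag => address_valid]. Adds address_valid.
Round 4: r1 [packed, address_valid => shipped]. Adds shipped.
Round 5: r2 [order_received, shipped => priority_ship]. Adds priority_ship.
Closure: {address_valid, hazmat_flag, notify_customer, order_received, packed, payment_cleared, priority_ship, shipped, split_shipment} — 9 facts.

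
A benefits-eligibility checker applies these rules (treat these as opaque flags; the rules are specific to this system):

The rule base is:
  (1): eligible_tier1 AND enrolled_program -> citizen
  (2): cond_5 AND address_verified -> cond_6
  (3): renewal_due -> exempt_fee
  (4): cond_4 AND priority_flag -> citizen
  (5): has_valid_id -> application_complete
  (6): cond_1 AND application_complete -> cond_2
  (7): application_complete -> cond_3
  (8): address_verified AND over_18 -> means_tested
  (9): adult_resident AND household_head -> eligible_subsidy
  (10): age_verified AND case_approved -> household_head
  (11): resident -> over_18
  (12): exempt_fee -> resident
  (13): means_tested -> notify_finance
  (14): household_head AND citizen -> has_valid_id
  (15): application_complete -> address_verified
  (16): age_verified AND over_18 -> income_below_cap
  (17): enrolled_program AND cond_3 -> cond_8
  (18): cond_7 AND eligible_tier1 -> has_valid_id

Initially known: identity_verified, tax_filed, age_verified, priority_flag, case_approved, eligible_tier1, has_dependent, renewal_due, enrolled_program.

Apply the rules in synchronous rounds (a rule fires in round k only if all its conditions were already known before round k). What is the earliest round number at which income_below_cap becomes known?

4

[1] (1) [eligible_tier1 AND enrolled_program -> citizen]; (3) [renewal_due -> exempt_fee]; (10) [age_verified AND case_approved -> household_head]. ⇒ new: citizen, exempt_fee, household_head.
[2] (12) [exempt_fee -> resident]; (14) [household_head AND citizen -> has_valid_id]. ⇒ new: resident, has_valid_id.
[3] (5) [has_valid_id -> application_complete]; (11) [resident -> over_18]. ⇒ new: application_complete, over_18.
[4] (7) [application_complete -> cond_3]; (15) [application_complete -> address_verified]; (16) [age_verified AND over_18 -> income_below_cap]. ⇒ new: cond_3, address_verified, income_below_cap.
income_below_cap first appears in round 4.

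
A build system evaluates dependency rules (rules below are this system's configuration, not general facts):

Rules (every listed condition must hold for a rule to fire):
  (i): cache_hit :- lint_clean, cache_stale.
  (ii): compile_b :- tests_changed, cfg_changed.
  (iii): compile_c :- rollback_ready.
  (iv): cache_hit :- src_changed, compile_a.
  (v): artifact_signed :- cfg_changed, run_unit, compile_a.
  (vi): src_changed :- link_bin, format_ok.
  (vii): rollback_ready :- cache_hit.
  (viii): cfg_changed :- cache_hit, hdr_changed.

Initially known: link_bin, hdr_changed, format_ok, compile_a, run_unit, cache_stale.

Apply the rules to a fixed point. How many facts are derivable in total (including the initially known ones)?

12

Round 1 fires (vi), giving src_changed.
Round 2 fires (iv), giving cache_hit.
Round 3 fires (vii), (viii), giving rollback_ready, cfg_changed.
Round 4 fires (iii), (v), giving compile_c, artifact_signed.
Closure: {artifact_signed, cache_hit, cache_stale, cfg_changed, compile_a, compile_c, format_ok, hdr_changed, link_bin, rollback_ready, run_unit, src_changed} — 12 facts.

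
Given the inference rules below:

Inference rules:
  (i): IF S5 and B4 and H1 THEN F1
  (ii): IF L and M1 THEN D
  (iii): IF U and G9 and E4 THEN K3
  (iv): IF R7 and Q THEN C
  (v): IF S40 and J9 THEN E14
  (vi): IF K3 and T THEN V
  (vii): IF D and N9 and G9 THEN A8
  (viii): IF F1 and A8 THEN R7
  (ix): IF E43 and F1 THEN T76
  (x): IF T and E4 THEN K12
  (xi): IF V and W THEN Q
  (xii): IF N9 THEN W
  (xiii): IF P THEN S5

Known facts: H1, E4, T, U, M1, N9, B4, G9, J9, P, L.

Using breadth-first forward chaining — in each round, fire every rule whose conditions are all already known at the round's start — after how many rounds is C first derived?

4

Round 1 — (ii), (iii), (x), (xii), (xiii), derive D, K3, K12, W, S5.
Round 2 — (i), (vi), (vii), derive F1, V, A8.
Round 3 — (viii), (xi), derive R7, Q.
Round 4 — (iv), derive C.
C first appears in round 4.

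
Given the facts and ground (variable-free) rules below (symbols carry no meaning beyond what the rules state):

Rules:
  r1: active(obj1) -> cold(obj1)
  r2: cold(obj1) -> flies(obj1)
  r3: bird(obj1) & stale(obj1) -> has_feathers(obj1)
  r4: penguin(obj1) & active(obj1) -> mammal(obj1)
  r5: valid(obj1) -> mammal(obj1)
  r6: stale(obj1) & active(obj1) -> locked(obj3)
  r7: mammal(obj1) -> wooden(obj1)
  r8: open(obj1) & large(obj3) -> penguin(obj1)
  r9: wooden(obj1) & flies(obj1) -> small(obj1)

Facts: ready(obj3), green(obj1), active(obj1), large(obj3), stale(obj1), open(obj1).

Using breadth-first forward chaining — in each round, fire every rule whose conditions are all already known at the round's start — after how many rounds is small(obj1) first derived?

Round 1: r1 [active(obj1) -> cold(obj1)]; r6 [stale(obj1) & active(obj1) -> locked(obj3)]; r8 [open(obj1) & large(obj3) -> penguin(obj1)]. New: cold(obj1), locked(obj3), penguin(obj1).
Round 2: r2 [cold(obj1) -> flies(obj1)]; r4 [penguin(obj1) & active(obj1) -> mammal(obj1)]. New: flies(obj1), mammal(obj1).
Round 3: r7 [mammal(obj1) -> wooden(obj1)]. New: wooden(obj1).
Round 4: r9 [wooden(obj1) & flies(obj1) -> small(obj1)]. New: small(obj1).
small(obj1) first appears in round 4.

4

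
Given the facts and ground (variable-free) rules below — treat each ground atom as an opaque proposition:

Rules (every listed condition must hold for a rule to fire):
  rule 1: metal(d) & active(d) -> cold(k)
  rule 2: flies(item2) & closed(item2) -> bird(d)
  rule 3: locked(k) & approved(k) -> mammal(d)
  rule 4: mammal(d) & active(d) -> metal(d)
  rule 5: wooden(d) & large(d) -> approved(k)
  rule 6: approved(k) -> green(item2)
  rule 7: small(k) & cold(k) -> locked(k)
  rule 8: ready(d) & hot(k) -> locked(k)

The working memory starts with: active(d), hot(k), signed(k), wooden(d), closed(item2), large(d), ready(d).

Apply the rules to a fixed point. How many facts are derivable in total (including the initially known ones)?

Round 1 fires rule 5, rule 8, giving approved(k), locked(k).
Round 2 fires rule 3, rule 6, giving mammal(d), green(item2).
Round 3 fires rule 4, giving metal(d).
Round 4 fires rule 1, giving cold(k).
Closure: {active(d), approved(k), closed(item2), cold(k), green(item2), hot(k), large(d), locked(k), mammal(d), metal(d), ready(d), signed(k), wooden(d)} — 13 facts.

13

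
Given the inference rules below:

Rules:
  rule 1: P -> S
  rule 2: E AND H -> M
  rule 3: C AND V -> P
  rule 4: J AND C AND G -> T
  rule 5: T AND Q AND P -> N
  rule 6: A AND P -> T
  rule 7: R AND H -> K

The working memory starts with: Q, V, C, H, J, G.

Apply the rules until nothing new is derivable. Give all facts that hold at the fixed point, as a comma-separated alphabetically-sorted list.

C, G, H, J, N, P, Q, S, T, V

Round 1: rule 3 [C AND V -> P]; rule 4 [J AND C AND G -> T]. New: P, T.
Round 2: rule 1 [P -> S]; rule 5 [T AND Q AND P -> N]. New: S, N.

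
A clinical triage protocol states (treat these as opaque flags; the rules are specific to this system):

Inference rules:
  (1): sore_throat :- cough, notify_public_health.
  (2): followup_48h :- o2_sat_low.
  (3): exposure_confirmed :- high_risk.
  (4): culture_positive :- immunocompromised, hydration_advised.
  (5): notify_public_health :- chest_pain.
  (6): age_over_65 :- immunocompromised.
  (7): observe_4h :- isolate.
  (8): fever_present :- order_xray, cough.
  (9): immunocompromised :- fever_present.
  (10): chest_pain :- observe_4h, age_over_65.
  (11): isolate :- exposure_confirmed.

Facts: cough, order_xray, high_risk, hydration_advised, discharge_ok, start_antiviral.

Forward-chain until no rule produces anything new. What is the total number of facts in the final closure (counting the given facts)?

16

[1] (3) [exposure_confirmed :- high_risk.]; (8) [fever_present :- order_xray, cough.]. ⇒ new: exposure_confirmed, fever_present.
[2] (9) [immunocompromised :- fever_present.]; (11) [isolate :- exposure_confirmed.]. ⇒ new: immunocompromised, isolate.
[3] (4) [culture_positive :- immunocompromised, hydration_advised.]; (6) [age_over_65 :- immunocompromised.]; (7) [observe_4h :- isolate.]. ⇒ new: culture_positive, age_over_65, observe_4h.
[4] (10) [chest_pain :- observe_4h, age_over_65.]. ⇒ new: chest_pain.
[5] (5) [notify_public_health :- chest_pain.]. ⇒ new: notify_public_health.
[6] (1) [sore_throat :- cough, notify_public_health.]. ⇒ new: sore_throat.
Closure: {age_over_65, chest_pain, cough, culture_positive, discharge_ok, exposure_confirmed, fever_present, high_risk, hydration_advised, immunocompromised, isolate, notify_public_health, observe_4h, order_xray, sore_throat, start_antiviral} — 16 facts.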